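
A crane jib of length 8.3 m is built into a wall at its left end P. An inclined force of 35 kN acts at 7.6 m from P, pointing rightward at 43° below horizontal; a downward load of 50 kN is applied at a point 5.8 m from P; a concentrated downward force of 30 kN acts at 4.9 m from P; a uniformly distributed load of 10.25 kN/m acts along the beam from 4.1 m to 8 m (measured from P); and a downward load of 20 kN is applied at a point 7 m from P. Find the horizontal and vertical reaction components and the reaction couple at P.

Resultant of the distributed load: 10.25 × 3.9 = 39.975 kN at 6.05 m from P.
ΣF_x = 0: P_x + 35·cos43° = 0 → P_x = -25.60 kN.
ΣF_y = 0: P_y − 35·sin43° − 50 − 30 − 10.25·3.9 − 20 = 0 → P_y = 163.8 kN.
ΣM about P: M_P − 35·sin43°·7.6 − 50·5.8 − 30·4.9 − (10.25·3.9)·6.05 − 20·7 = 0 → M_P = 1000 kN·m.

P_x = -25.60 kN, P_y = 163.8 kN, M_P = 1000 kN·m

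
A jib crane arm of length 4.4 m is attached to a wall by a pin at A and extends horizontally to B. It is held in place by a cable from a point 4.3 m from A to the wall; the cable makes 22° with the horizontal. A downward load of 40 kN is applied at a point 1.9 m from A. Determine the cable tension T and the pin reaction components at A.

T = 47.18 kN, A_x = 43.75 kN, A_y = 22.33 kN

ΣM about A: T·sin22°·4.3 − 40·1.9 = 0 → T = 76/(4.3·0.374607) = 47.1812 ≈ 47.18 kN.
ΣF_x = 0: A_x − T·cos22° = 0 → A_x = 47.1812 × 0.927184 = 43.75 kN.
ΣF_y = 0: A_y + T·sin22° − 40 = 0 → A_y = 40 − 47.1812 × 0.374607 = 22.33 kN.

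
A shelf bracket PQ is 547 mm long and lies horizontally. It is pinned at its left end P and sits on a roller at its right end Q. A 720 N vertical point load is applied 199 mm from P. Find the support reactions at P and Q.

P_x = 0, P_y = 458.1 N, Q_y = 261.9 N

ΣM about P: Q_y·547 − 720·199 = 0 → Q_y = 143280/547 = 261.938 ≈ 261.9 N.
ΣF_y = 0: P_y + 261.938 − 720 = 0 → P_y = 458.1 N.
ΣF_x = 0: no horizontal applied forces, so P_x = 0.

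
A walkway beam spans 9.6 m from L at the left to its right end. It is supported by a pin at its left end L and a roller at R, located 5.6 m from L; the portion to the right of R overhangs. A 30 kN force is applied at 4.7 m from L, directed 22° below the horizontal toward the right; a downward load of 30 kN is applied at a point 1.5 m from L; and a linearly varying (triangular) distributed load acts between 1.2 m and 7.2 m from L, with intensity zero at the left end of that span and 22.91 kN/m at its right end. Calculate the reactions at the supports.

Resultant of the triangular load: ½ × 22.91 × 6 = 68.73 kN, acting at 5.2 m from L (one-third of the span from the peak).
Taking moments about L: R_y·5.6 − 30·sin22°·4.7 − 30·1.5 − (½·22.91·6)·5.2 = 0 → R_y = 455.216/5.6 = 81.2886 ≈ 81.29 kN.
ΣF_y = 0: L_y + 81.2886 − 30·sin22° − 30 − ½·22.91·6 = 0 → L_y = 28.68 kN.
ΣF_x = 0: L_x + 30·cos22° = 0 → L_x = -27.82 kN.

L_x = -27.82 kN, L_y = 28.68 kN, R_y = 81.29 kN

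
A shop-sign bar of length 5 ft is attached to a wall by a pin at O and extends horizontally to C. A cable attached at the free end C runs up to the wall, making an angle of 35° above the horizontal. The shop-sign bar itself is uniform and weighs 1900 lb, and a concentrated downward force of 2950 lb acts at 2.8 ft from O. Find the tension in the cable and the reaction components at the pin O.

T = 4536 lb, O_x = 3716 lb, O_y = 2248 lb

ΣM about O: T·sin35°·5 − 1900·2.5 − 2950·2.8 = 0 → T = 13010/(5·0.573576) = 4536.45 ≈ 4536 lb.
ΣF_x = 0: O_x − T·cos35° = 0 → O_x = 4536.45 × 0.819152 = 3716 lb.
ΣF_y = 0: O_y + T·sin35° − 1900 − 2950 = 0 → O_y = 4850 − 4536.45 × 0.573576 = 2248 lb.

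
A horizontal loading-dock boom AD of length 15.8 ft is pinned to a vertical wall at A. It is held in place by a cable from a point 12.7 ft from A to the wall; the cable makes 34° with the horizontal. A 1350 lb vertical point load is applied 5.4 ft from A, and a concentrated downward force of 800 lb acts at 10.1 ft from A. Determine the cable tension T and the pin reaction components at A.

ΣM about A: T·sin34°·12.7 − 1350·5.4 − 800·10.1 = 0 → T = 15370/(12.7·0.559193) = 2164.25 ≈ 2164 lb.
ΣF_x = 0: A_x − T·cos34° = 0 → A_x = 2164.25 × 0.829038 = 1794 lb.
ΣF_y = 0: A_y + T·sin34° − 1350 − 800 = 0 → A_y = 2150 − 2164.25 × 0.559193 = 939.8 lb.

T = 2164 lb, A_x = 1794 lb, A_y = 939.8 lb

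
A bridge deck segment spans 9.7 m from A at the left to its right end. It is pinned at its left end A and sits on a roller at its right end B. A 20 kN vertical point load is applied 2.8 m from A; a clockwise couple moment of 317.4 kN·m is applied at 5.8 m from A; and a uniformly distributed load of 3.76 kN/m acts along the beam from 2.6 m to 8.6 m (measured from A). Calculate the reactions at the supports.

A_x = 0, A_y = -8.959 kN, B_y = 51.52 kN

Resultant of the distributed load: 3.76 × 6 = 22.56 kN at 5.6 m from A.
Taking moments about A: B_y·9.7 − 20·2.8 − 317.4 − (3.76·6)·5.6 = 0 → B_y = 499.736/9.7 = 51.5192 ≈ 51.52 kN.
ΣF_y = 0: A_y + 51.5192 − 20 − 3.76·6 = 0 → A_y = -8.959 kN.
ΣF_x = 0: no horizontal applied forces, so A_x = 0.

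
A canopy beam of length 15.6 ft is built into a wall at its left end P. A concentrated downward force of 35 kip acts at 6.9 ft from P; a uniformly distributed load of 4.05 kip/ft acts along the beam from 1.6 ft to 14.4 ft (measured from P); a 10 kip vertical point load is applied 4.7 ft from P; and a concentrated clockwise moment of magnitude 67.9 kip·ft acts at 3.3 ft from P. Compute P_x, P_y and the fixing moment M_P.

P_x = 0, P_y = 96.84 kip, M_P = 771.1 kip·ft

Resultant of the distributed load: 4.05 × 12.8 = 51.84 kip at 8 ft from P.
ΣF_x = 0: P_x = 0.
ΣF_y = 0: P_y − 35 − 4.05·12.8 − 10 = 0 → P_y = 96.84 kip.
ΣM about P: M_P − 35·6.9 − (4.05·12.8)·8 − 10·4.7 − 67.9 = 0 → M_P = 771.1 kip·ft.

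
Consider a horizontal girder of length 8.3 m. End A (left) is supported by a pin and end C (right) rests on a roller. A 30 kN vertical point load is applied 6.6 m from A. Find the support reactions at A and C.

Moments about A: C_y·8.3 − 30·6.6 = 0 → C_y = 198/8.3 = 23.8554 ≈ 23.86 kN.
ΣF_y = 0: A_y + 23.8554 − 30 = 0 → A_y = 6.145 kN.
ΣF_x = 0: no horizontal applied forces, so A_x = 0.

A_x = 0, A_y = 6.145 kN, C_y = 23.86 kN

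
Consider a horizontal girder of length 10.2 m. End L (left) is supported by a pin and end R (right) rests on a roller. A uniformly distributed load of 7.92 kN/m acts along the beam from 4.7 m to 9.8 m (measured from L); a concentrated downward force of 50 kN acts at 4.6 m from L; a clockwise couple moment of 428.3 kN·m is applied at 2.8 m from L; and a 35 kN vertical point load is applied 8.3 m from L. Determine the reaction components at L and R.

L_x = 0, L_y = 3.662 kN, R_y = 121.7 kN

Resultant of the distributed load: 7.92 × 5.1 = 40.392 kN at 7.25 m from L.
Moments about L: R_y·10.2 − (7.92·5.1)·7.25 − 50·4.6 − 428.3 − 35·8.3 = 0 → R_y = 1241.642/10.2 = 121.73 ≈ 121.7 kN.
ΣF_y = 0: L_y + 121.73 − 7.92·5.1 − 50 − 35 = 0 → L_y = 3.662 kN.
ΣF_x = 0: no horizontal applied forces, so L_x = 0.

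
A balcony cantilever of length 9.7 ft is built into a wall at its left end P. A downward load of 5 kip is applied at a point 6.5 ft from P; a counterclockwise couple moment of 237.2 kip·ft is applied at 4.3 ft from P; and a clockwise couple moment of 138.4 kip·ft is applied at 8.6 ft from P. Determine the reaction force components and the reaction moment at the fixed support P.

ΣF_x = 0: P_x = 0.
ΣF_y = 0: P_y − 5 = 0 → P_y = 5.000 kip.
ΣM about P: M_P − 5·6.5 + 237.2 − 138.4 = 0 → M_P = -66.30 kip·ft.

P_x = 0, P_y = 5.000 kip, M_P = -66.30 kip·ft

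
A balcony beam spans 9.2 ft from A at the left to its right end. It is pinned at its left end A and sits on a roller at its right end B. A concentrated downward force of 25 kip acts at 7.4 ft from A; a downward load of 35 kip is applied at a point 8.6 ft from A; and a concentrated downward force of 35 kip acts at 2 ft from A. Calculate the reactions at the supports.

A_x = 0, A_y = 34.57 kip, B_y = 60.43 kip

ΣM about A: B_y·9.2 − 25·7.4 − 35·8.6 − 35·2 = 0 → B_y = 556/9.2 = 60.4348 ≈ 60.43 kip.
ΣF_y = 0: A_y + 60.4348 − 25 − 35 − 35 = 0 → A_y = 34.57 kip.
ΣF_x = 0: no horizontal applied forces, so A_x = 0.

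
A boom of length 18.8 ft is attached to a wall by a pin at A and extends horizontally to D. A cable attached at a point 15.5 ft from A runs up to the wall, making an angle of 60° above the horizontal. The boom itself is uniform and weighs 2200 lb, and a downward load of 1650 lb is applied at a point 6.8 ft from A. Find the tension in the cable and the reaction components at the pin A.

ΣM about A: T·sin60°·15.5 − 2200·9.4 − 1650·6.8 = 0 → T = 31900/(15.5·0.866025) = 2376.45 ≈ 2376 lb.
ΣF_x = 0: A_x − T·cos60° = 0 → A_x = 2376.45 × 0.5 = 1188 lb.
ΣF_y = 0: A_y + T·sin60° − 2200 − 1650 = 0 → A_y = 3850 − 2376.45 × 0.866025 = 1792 lb.

T = 2376 lb, A_x = 1188 lb, A_y = 1792 lb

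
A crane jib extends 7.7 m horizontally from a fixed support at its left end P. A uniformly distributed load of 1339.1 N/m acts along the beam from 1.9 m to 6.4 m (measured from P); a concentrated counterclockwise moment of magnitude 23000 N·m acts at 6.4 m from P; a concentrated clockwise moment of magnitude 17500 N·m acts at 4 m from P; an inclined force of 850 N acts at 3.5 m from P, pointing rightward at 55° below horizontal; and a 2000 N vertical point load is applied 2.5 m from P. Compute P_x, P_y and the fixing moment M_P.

P_x = -487.5 N, P_y = 8722 N, M_P = 26940 N·m

Resultant of the distributed load: 1339.1 × 4.5 = 6025.95 N at 4.15 m from P.
ΣF_x = 0: P_x + 850·cos55° = 0 → P_x = -487.5 N.
ΣF_y = 0: P_y − 1339.1·4.5 − 850·sin55° − 2000 = 0 → P_y = 8722 N.
ΣM about P: M_P − (1339.1·4.5)·4.15 + 23000 − 17500 − 850·sin55°·3.5 − 2000·2.5 = 0 → M_P = 26940 N·m.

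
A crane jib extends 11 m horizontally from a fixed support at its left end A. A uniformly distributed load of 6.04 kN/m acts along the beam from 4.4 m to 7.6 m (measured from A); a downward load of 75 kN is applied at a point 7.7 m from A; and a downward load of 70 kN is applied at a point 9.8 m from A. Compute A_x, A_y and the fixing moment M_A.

A_x = 0, A_y = 164.3 kN, M_A = 1379 kN·m

Resultant of the distributed load: 6.04 × 3.2 = 19.328 kN at 6 m from A.
ΣF_x = 0: A_x = 0.
ΣF_y = 0: A_y − 6.04·3.2 − 75 − 70 = 0 → A_y = 164.3 kN.
ΣM about A: M_A − (6.04·3.2)·6 − 75·7.7 − 70·9.8 = 0 → M_A = 1379 kN·m.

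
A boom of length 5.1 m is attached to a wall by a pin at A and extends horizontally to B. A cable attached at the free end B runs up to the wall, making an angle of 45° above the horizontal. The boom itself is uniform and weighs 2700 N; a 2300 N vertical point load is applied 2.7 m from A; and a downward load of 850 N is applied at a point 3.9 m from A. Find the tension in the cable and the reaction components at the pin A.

T = 4550 N, A_x = 3218 N, A_y = 2632 N

ΣM about A: T·sin45°·5.1 − 2700·2.55 − 2300·2.7 − 850·3.9 = 0 → T = 16410/(5.1·0.707107) = 4550.44 ≈ 4550 N.
ΣF_x = 0: A_x − T·cos45° = 0 → A_x = 4550.44 × 0.707107 = 3218 N.
ΣF_y = 0: A_y + T·sin45° − 2700 − 2300 − 850 = 0 → A_y = 5850 − 4550.44 × 0.707107 = 2632 N.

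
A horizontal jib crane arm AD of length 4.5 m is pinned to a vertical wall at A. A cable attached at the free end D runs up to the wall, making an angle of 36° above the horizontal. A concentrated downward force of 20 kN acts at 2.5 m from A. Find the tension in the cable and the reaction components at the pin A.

T = 18.90 kN, A_x = 15.29 kN, A_y = 8.889 kN

ΣM about A: T·sin36°·4.5 − 20·2.5 = 0 → T = 50/(4.5·0.587785) = 18.9034 ≈ 18.90 kN.
ΣF_x = 0: A_x − T·cos36° = 0 → A_x = 18.9034 × 0.809017 = 15.29 kN.
ΣF_y = 0: A_y + T·sin36° − 20 = 0 → A_y = 20 − 18.9034 × 0.587785 = 8.889 kN.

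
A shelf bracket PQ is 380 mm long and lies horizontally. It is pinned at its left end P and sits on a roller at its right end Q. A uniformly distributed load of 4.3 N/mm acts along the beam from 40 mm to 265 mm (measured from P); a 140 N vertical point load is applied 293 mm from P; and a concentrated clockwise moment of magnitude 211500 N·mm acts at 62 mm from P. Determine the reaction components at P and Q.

Resultant of the distributed load: 4.3 × 225 = 967.5 N at 152.5 mm from P.
Moments about P: Q_y·380 − (4.3·225)·152.5 − 140·293 − 211500 = 0 → Q_y = 400063.75/380 = 1052.8 ≈ 1053 N.
ΣF_y = 0: P_y + 1052.8 − 4.3·225 − 140 = 0 → P_y = 54.70 N.
ΣF_x = 0: no horizontal applied forces, so P_x = 0.

P_x = 0, P_y = 54.70 N, Q_y = 1053 N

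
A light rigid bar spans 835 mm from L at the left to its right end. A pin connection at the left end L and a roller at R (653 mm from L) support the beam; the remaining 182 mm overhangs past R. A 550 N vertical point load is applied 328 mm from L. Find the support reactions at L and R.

Taking moments about L: R_y·653 − 550·328 = 0 → R_y = 180400/653 = 276.263 ≈ 276.3 N.
ΣF_y = 0: L_y + 276.263 − 550 = 0 → L_y = 273.7 N.
ΣF_x = 0: no horizontal applied forces, so L_x = 0.

L_x = 0, L_y = 273.7 N, R_y = 276.3 N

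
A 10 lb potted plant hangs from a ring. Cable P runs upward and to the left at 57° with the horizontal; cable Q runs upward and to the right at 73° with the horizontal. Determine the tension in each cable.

T_P = 3.817 lb, T_Q = 7.110 lb

ΣF_x = 0: −T_P·cos57° + T_Q·cos73° = 0 → T_Q = 1.86283·T_P.
ΣF_y = 0: T_P·sin57° + T_Q·sin73° = 10.
Substitute: T_P·(0.838671 + 1.86283·0.956305) = 10 → T_P = 3.81664 ≈ 3.817 lb.
Then T_Q = 1.86283 × 3.81664 = 7.110 lb.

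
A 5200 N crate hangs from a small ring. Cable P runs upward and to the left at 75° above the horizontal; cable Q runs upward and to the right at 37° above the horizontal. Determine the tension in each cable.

ΣF_x = 0: −T_P·cos75° + T_Q·cos37° = 0 → T_Q = 0.324077·T_P.
ΣF_y = 0: T_P·sin75° + T_Q·sin37° = 5200.
Substitute: T_P·(0.965926 + 0.324077·0.601815) = 5200 → T_P = 4479.05 ≈ 4479 N.
Then T_Q = 0.324077 × 4479.05 = 1452 N.

T_P = 4479 N, T_Q = 1452 N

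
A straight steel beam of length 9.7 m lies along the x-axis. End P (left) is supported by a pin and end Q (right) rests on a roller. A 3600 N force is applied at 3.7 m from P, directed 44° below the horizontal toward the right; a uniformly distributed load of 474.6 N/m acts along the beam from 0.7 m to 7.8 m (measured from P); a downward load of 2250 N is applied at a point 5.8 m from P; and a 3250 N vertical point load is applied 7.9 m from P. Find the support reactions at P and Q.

Resultant of the distributed load: 474.6 × 7.1 = 3369.66 N at 4.25 m from P.
Moments about P: Q_y·9.7 − 3600·sin44°·3.7 − (474.6·7.1)·4.25 − 2250·5.8 − 3250·7.9 = 0 → Q_y = 62298.9/9.7 = 6422.57 ≈ 6423 N.
ΣF_y = 0: P_y + 6422.57 − 3600·sin44° − 474.6·7.1 − 2250 − 3250 = 0 → P_y = 4948 N.
ΣF_x = 0: P_x + 3600·cos44° = 0 → P_x = -2590 N.

P_x = -2590 N, P_y = 4948 N, Q_y = 6423 N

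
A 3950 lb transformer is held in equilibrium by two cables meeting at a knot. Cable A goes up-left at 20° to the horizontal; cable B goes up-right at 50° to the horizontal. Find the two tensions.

ΣF_x = 0: −T_A·cos20° + T_B·cos50° = 0 → T_B = 1.4619·T_A.
ΣF_y = 0: T_A·sin20° + T_B·sin50° = 3950.
Substitute: T_A·(0.34202 + 1.4619·0.766044) = 3950 → T_A = 2701.96 ≈ 2702 lb.
Then T_B = 1.4619 × 2701.96 = 3950 lb.

T_A = 2702 lb, T_B = 3950 lb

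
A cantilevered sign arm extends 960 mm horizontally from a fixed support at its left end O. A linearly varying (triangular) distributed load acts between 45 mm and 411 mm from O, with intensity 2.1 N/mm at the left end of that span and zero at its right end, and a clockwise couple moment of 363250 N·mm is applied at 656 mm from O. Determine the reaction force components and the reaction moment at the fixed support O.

Resultant of the triangular load: ½ × 2.1 × 366 = 384.3 N, acting at 167 mm from O (one-third of the span from the peak).
ΣF_x = 0: O_x = 0.
ΣF_y = 0: O_y − ½·2.1·366 = 0 → O_y = 384.3 N.
ΣM about O: M_O − (½·2.1·366)·167 − 363250 = 0 → M_O = 427400 N·mm.

O_x = 0, O_y = 384.3 N, M_O = 427400 N·mm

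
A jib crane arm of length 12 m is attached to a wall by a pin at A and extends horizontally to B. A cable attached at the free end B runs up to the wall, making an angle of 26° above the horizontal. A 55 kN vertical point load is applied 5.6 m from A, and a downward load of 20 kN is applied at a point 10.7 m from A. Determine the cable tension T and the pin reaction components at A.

ΣM about A: T·sin26°·12 − 55·5.6 − 20·10.7 = 0 → T = 522/(12·0.438371) = 99.231 ≈ 99.23 kN.
ΣF_x = 0: A_x − T·cos26° = 0 → A_x = 99.231 × 0.898794 = 89.19 kN.
ΣF_y = 0: A_y + T·sin26° − 55 − 20 = 0 → A_y = 75 − 99.231 × 0.438371 = 31.50 kN.

T = 99.23 kN, A_x = 89.19 kN, A_y = 31.50 kN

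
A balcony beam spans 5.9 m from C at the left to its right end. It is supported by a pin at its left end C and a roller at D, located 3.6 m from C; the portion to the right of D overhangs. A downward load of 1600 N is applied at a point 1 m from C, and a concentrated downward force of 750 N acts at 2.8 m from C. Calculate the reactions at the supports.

Moments about C: D_y·3.6 − 1600·1 − 750·2.8 = 0 → D_y = 3700/3.6 = 1027.78 ≈ 1028 N.
ΣF_y = 0: C_y + 1027.78 − 1600 − 750 = 0 → C_y = 1322 N.
ΣF_x = 0: no horizontal applied forces, so C_x = 0.

C_x = 0, C_y = 1322 N, D_y = 1028 N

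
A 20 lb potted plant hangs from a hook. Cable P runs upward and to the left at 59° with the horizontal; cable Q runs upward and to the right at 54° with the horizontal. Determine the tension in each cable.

T_P = 12.77 lb, T_Q = 11.19 lb

ΣF_x = 0: −T_P·cos59° + T_Q·cos54° = 0 → T_Q = 0.876235·T_P.
ΣF_y = 0: T_P·sin59° + T_Q·sin54° = 20.
Substitute: T_P·(0.857167 + 0.876235·0.809017) = 20 → T_P = 12.7709 ≈ 12.77 lb.
Then T_Q = 0.876235 × 12.7709 = 11.19 lb.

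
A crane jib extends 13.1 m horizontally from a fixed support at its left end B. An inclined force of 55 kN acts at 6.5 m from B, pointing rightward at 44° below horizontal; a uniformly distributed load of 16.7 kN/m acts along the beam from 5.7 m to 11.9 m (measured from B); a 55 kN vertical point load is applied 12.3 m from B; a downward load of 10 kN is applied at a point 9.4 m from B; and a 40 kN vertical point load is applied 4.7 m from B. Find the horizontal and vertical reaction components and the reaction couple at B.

B_x = -39.56 kN, B_y = 246.7 kN, M_B = 2118 kN·m

Resultant of the distributed load: 16.7 × 6.2 = 103.54 kN at 8.8 m from B.
ΣF_x = 0: B_x + 55·cos44° = 0 → B_x = -39.56 kN.
ΣF_y = 0: B_y − 55·sin44° − 16.7·6.2 − 55 − 10 − 40 = 0 → B_y = 246.7 kN.
ΣM about B: M_B − 55·sin44°·6.5 − (16.7·6.2)·8.8 − 55·12.3 − 10·9.4 − 40·4.7 = 0 → M_B = 2118 kN·m.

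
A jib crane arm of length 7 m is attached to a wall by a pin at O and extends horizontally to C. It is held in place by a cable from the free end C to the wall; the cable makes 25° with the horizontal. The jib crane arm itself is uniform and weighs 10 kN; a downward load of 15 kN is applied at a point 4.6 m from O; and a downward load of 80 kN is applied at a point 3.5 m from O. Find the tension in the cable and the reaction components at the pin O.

T = 129.8 kN, O_x = 117.6 kN, O_y = 50.14 kN

ΣM about O: T·sin25°·7 − 10·3.5 − 15·4.6 − 80·3.5 = 0 → T = 384/(7·0.422618) = 129.803 ≈ 129.8 kN.
ΣF_x = 0: O_x − T·cos25° = 0 → O_x = 129.803 × 0.906308 = 117.6 kN.
ΣF_y = 0: O_y + T·sin25° − 10 − 15 − 80 = 0 → O_y = 105 − 129.803 × 0.422618 = 50.14 kN.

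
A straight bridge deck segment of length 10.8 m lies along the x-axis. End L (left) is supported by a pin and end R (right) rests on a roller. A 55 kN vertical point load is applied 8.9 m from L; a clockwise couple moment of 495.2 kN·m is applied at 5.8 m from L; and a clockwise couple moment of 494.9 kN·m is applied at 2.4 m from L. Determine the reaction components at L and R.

ΣM about L: R_y·10.8 − 55·8.9 − 495.2 − 494.9 = 0 → R_y = 1479.6/10.8 = 137.0 kN.
ΣF_y = 0: L_y + 137 − 55 = 0 → L_y = -82.00 kN.
ΣF_x = 0: no horizontal applied forces, so L_x = 0.

L_x = 0, L_y = -82.00 kN, R_y = 137.0 kN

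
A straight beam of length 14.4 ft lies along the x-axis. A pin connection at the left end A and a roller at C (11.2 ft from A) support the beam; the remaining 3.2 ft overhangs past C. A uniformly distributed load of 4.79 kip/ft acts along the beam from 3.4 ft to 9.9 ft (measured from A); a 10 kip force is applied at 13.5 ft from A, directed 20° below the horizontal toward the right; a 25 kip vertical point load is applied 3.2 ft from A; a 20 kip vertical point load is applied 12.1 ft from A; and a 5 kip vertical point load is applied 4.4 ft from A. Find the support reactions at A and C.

Resultant of the distributed load: 4.79 × 6.5 = 31.135 kip at 6.65 ft from A.
Moments about A: C_y·11.2 − (4.79·6.5)·6.65 − 10·sin20°·13.5 − 25·3.2 − 20·12.1 − 5·4.4 = 0 → C_y = 597.22/11.2 = 53.3232 ≈ 53.32 kip.
ΣF_y = 0: A_y + 53.3232 − 4.79·6.5 − 10·sin20° − 25 − 20 − 5 = 0 → A_y = 31.23 kip.
ΣF_x = 0: A_x + 10·cos20° = 0 → A_x = -9.397 kip.

A_x = -9.397 kip, A_y = 31.23 kip, C_y = 53.32 kip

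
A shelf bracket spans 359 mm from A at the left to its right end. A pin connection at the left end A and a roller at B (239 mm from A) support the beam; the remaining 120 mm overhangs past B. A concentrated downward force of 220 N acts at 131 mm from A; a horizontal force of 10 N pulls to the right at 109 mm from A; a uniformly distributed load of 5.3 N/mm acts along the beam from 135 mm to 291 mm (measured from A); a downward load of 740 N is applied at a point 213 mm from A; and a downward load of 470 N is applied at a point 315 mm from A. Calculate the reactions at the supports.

A_x = -10.00 N, A_y = 120.4 N, B_y = 2136 N

Resultant of the distributed load: 5.3 × 156 = 826.8 N at 213 mm from A.
Taking moments about A: B_y·239 − 220·131 − (5.3·156)·213 − 740·213 − 470·315 = 0 → B_y = 510598.4/239 = 2136.39 ≈ 2136 N.
ΣF_y = 0: A_y + 2136.39 − 220 − 5.3·156 − 740 − 470 = 0 → A_y = 120.4 N.
ΣF_x = 0: A_x + 10 = 0 → A_x = -10.00 N.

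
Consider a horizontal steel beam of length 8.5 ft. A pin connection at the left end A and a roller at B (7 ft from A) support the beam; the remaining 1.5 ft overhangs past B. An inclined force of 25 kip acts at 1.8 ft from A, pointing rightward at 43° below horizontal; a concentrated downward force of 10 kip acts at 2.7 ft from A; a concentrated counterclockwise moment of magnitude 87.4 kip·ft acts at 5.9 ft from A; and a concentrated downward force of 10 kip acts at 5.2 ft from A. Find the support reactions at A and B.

A_x = -18.28 kip, A_y = 33.87 kip, B_y = 3.184 kip

Taking moments about A: B_y·7 − 25·sin43°·1.8 − 10·2.7 + 87.4 − 10·5.2 = 0 → B_y = 22.2899/7 = 3.18427 ≈ 3.184 kip.
ΣF_y = 0: A_y + 3.18427 − 25·sin43° − 10 − 10 = 0 → A_y = 33.87 kip.
ΣF_x = 0: A_x + 25·cos43° = 0 → A_x = -18.28 kip.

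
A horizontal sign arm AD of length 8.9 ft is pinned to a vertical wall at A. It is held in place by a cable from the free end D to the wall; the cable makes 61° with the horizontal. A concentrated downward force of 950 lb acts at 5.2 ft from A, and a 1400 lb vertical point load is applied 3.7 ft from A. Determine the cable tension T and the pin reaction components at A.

T = 1300 lb, A_x = 630.3 lb, A_y = 1213 lb

ΣM about A: T·sin61°·8.9 − 950·5.2 − 1400·3.7 = 0 → T = 10120/(8.9·0.87462) = 1300.08 ≈ 1300 lb.
ΣF_x = 0: A_x − T·cos61° = 0 → A_x = 1300.08 × 0.48481 = 630.3 lb.
ΣF_y = 0: A_y + T·sin61° − 950 − 1400 = 0 → A_y = 2350 − 1300.08 × 0.87462 = 1213 lb.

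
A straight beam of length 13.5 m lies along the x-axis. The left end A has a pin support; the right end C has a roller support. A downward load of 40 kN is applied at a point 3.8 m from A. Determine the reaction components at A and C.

Taking moments about A: C_y·13.5 − 40·3.8 = 0 → C_y = 152/13.5 = 11.2593 ≈ 11.26 kN.
ΣF_y = 0: A_y + 11.2593 − 40 = 0 → A_y = 28.74 kN.
ΣF_x = 0: no horizontal applied forces, so A_x = 0.

A_x = 0, A_y = 28.74 kN, C_y = 11.26 kN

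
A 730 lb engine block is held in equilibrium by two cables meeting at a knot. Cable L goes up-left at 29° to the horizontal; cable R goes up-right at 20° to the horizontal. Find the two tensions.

T_L = 908.9 lb, T_R = 846.0 lb

ΣF_x = 0: −T_L·cos29° + T_R·cos20° = 0 → T_R = 0.930751·T_L.
ΣF_y = 0: T_L·sin29° + T_R·sin20° = 730.
Substitute: T_L·(0.48481 + 0.930751·0.34202) = 730 → T_L = 908.926 ≈ 908.9 lb.
Then T_R = 0.930751 × 908.926 = 846.0 lb.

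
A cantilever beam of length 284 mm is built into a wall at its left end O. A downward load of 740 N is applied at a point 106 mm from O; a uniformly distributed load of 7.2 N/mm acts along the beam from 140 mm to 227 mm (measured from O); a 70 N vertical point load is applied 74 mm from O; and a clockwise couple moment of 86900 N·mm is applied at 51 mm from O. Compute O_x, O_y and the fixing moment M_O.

Resultant of the distributed load: 7.2 × 87 = 626.4 N at 183.5 mm from O.
ΣF_x = 0: O_x = 0.
ΣF_y = 0: O_y − 740 − 7.2·87 − 70 = 0 → O_y = 1436 N.
ΣM about O: M_O − 740·106 − (7.2·87)·183.5 − 70·74 − 86900 = 0 → M_O = 285500 N·mm.

O_x = 0, O_y = 1436 N, M_O = 285500 N·mm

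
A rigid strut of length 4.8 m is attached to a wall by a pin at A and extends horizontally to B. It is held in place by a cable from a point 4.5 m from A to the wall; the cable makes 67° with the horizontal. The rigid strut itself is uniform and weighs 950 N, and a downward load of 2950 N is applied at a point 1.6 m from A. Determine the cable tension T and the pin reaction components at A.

T = 1690 N, A_x = 660.3 N, A_y = 2344 N

ΣM about A: T·sin67°·4.5 − 950·2.4 − 2950·1.6 = 0 → T = 7000/(4.5·0.920505) = 1689.89 ≈ 1690 N.
ΣF_x = 0: A_x − T·cos67° = 0 → A_x = 1689.89 × 0.390731 = 660.3 N.
ΣF_y = 0: A_y + T·sin67° − 950 − 2950 = 0 → A_y = 3900 − 1689.89 × 0.920505 = 2344 N.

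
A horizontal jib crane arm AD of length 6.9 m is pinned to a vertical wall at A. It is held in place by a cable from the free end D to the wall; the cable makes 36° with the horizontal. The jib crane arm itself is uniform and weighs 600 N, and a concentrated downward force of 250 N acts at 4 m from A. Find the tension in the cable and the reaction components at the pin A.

T = 757.0 N, A_x = 612.4 N, A_y = 405.1 N

ΣM about A: T·sin36°·6.9 − 600·3.45 − 250·4 = 0 → T = 3070/(6.9·0.587785) = 756.956 ≈ 757.0 N.
ΣF_x = 0: A_x − T·cos36° = 0 → A_x = 756.956 × 0.809017 = 612.4 N.
ΣF_y = 0: A_y + T·sin36° − 600 − 250 = 0 → A_y = 850 − 756.956 × 0.587785 = 405.1 N.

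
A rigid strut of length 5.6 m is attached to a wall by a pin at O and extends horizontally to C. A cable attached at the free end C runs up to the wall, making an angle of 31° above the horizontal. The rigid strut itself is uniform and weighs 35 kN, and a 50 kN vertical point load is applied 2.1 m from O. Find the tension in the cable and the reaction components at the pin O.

ΣM about O: T·sin31°·5.6 − 35·2.8 − 50·2.1 = 0 → T = 203/(5.6·0.515038) = 70.3832 ≈ 70.38 kN.
ΣF_x = 0: O_x − T·cos31° = 0 → O_x = 70.3832 × 0.857167 = 60.33 kN.
ΣF_y = 0: O_y + T·sin31° − 35 − 50 = 0 → O_y = 85 − 70.3832 × 0.515038 = 48.75 kN.

T = 70.38 kN, O_x = 60.33 kN, O_y = 48.75 kN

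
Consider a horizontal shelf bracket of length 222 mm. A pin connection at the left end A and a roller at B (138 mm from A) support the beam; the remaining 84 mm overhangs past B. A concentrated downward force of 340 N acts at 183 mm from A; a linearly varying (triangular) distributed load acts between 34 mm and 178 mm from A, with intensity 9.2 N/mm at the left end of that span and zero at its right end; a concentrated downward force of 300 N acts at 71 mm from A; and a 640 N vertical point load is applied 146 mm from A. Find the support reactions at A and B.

Resultant of the triangular load: ½ × 9.2 × 144 = 662.4 N, acting at 82 mm from A (one-third of the span from the peak).
Moments about A: B_y·138 − 340·183 − (½·9.2·144)·82 − 300·71 − 640·146 = 0 → B_y = 231276.8/138 = 1675.92 ≈ 1676 N.
ΣF_y = 0: A_y + 1675.92 − 340 − ½·9.2·144 − 300 − 640 = 0 → A_y = 266.5 N.
ΣF_x = 0: no horizontal applied forces, so A_x = 0.

A_x = 0, A_y = 266.5 N, B_y = 1676 N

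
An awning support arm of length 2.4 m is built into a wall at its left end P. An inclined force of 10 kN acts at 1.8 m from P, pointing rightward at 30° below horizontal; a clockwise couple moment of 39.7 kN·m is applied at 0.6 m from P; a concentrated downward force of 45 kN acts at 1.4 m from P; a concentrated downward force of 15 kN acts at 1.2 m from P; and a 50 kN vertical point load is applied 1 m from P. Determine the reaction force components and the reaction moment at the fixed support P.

ΣF_x = 0: P_x + 10·cos30° = 0 → P_x = -8.660 kN.
ΣF_y = 0: P_y − 10·sin30° − 45 − 15 − 50 = 0 → P_y = 115.0 kN.
ΣM about P: M_P − 10·sin30°·1.8 − 39.7 − 45·1.4 − 15·1.2 − 50·1 = 0 → M_P = 179.7 kN·m.

P_x = -8.660 kN, P_y = 115.0 kN, M_P = 179.7 kN·m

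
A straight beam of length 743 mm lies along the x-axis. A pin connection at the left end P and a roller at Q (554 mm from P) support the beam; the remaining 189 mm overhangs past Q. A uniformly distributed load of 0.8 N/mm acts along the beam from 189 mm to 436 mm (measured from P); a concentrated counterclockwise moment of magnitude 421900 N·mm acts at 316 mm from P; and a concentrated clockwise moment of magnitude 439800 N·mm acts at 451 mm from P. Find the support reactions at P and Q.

Resultant of the distributed load: 0.8 × 247 = 197.6 N at 312.5 mm from P.
ΣM about P: Q_y·554 − (0.8·247)·312.5 + 421900 − 439800 = 0 → Q_y = 79650/554 = 143.773 ≈ 143.8 N.
ΣF_y = 0: P_y + 143.773 − 0.8·247 = 0 → P_y = 53.83 N.
ΣF_x = 0: no horizontal applied forces, so P_x = 0.

P_x = 0, P_y = 53.83 N, Q_y = 143.8 N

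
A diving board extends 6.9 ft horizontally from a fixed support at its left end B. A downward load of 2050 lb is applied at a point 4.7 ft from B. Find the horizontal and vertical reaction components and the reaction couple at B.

B_x = 0, B_y = 2050 lb, M_B = 9635 lb·ft

ΣF_x = 0: B_x = 0.
ΣF_y = 0: B_y − 2050 = 0 → B_y = 2050 lb.
ΣM about B: M_B − 2050·4.7 = 0 → M_B = 9635 lb·ft.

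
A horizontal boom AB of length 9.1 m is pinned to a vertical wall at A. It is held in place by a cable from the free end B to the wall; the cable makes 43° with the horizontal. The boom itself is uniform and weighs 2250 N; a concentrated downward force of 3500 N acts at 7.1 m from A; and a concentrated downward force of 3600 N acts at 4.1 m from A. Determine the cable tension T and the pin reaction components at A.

T = 8032 N, A_x = 5874 N, A_y = 3872 N

ΣM about A: T·sin43°·9.1 − 2250·4.55 − 3500·7.1 − 3600·4.1 = 0 → T = 49847.5/(9.1·0.681998) = 8031.91 ≈ 8032 N.
ΣF_x = 0: A_x − T·cos43° = 0 → A_x = 8031.91 × 0.731354 = 5874 N.
ΣF_y = 0: A_y + T·sin43° − 2250 − 3500 − 3600 = 0 → A_y = 9350 − 8031.91 × 0.681998 = 3872 N.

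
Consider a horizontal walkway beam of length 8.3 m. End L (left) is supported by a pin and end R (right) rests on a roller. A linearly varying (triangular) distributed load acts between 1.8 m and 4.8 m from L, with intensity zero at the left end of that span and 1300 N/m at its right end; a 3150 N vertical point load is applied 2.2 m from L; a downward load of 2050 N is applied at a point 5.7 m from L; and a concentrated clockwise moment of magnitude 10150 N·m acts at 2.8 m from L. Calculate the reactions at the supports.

L_x = 0, L_y = 2792 N, R_y = 4358 N

Resultant of the triangular load: ½ × 1300 × 3 = 1950 N, acting at 3.8 m from L (one-third of the span from the peak).
ΣM about L: R_y·8.3 − (½·1300·3)·3.8 − 3150·2.2 − 2050·5.7 − 10150 = 0 → R_y = 36175/8.3 = 4358.43 ≈ 4358 N.
ΣF_y = 0: L_y + 4358.43 − ½·1300·3 − 3150 − 2050 = 0 → L_y = 2792 N.
ΣF_x = 0: no horizontal applied forces, so L_x = 0.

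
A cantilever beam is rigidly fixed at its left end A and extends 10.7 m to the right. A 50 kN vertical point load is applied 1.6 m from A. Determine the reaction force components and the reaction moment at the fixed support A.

A_x = 0, A_y = 50.00 kN, M_A = 80.00 kN·m

ΣF_x = 0: A_x = 0.
ΣF_y = 0: A_y − 50 = 0 → A_y = 50.00 kN.
ΣM about A: M_A − 50·1.6 = 0 → M_A = 80.00 kN·m.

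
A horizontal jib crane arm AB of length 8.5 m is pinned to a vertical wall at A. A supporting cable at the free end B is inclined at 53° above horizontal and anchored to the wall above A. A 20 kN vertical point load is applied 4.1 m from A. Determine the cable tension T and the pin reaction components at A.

ΣM about A: T·sin53°·8.5 − 20·4.1 = 0 → T = 82/(8.5·0.798636) = 12.0794 ≈ 12.08 kN.
ΣF_x = 0: A_x − T·cos53° = 0 → A_x = 12.0794 × 0.601815 = 7.270 kN.
ΣF_y = 0: A_y + T·sin53° − 20 = 0 → A_y = 20 − 12.0794 × 0.798636 = 10.35 kN.

T = 12.08 kN, A_x = 7.270 kN, A_y = 10.35 kN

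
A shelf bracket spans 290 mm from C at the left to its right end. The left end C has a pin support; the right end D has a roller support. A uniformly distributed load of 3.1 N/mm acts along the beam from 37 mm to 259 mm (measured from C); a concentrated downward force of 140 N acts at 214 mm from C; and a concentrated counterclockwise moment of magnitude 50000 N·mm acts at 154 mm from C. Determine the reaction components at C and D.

Resultant of the distributed load: 3.1 × 222 = 688.2 N at 148 mm from C.
Moments about C: D_y·290 − (3.1·222)·148 − 140·214 + 50000 = 0 → D_y = 81813.6/290 = 282.116 ≈ 282.1 N.
ΣF_y = 0: C_y + 282.116 − 3.1·222 − 140 = 0 → C_y = 546.1 N.
ΣF_x = 0: no horizontal applied forces, so C_x = 0.

C_x = 0, C_y = 546.1 N, D_y = 282.1 N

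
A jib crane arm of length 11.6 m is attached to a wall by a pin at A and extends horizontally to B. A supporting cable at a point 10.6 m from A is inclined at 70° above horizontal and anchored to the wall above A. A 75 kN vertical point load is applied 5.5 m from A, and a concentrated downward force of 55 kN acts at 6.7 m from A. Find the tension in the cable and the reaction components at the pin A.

T = 78.41 kN, A_x = 26.82 kN, A_y = 56.32 kN

ΣM about A: T·sin70°·10.6 − 75·5.5 − 55·6.7 = 0 → T = 781/(10.6·0.939693) = 78.4078 ≈ 78.41 kN.
ΣF_x = 0: A_x − T·cos70° = 0 → A_x = 78.4078 × 0.34202 = 26.82 kN.
ΣF_y = 0: A_y + T·sin70° − 75 − 55 = 0 → A_y = 130 − 78.4078 × 0.939693 = 56.32 kN.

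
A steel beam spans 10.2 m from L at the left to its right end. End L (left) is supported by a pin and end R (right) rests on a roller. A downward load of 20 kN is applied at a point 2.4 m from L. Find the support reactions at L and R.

L_x = 0, L_y = 15.29 kN, R_y = 4.706 kN

ΣM about L: R_y·10.2 − 20·2.4 = 0 → R_y = 48/10.2 = 4.70588 ≈ 4.706 kN.
ΣF_y = 0: L_y + 4.70588 − 20 = 0 → L_y = 15.29 kN.
ΣF_x = 0: no horizontal applied forces, so L_x = 0.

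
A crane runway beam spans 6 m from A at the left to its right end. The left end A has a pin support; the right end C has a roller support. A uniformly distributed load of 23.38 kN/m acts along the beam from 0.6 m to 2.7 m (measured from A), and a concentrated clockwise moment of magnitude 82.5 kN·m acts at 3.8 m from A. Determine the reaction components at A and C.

A_x = 0, A_y = 21.85 kN, C_y = 27.25 kN

Resultant of the distributed load: 23.38 × 2.1 = 49.098 kN at 1.65 m from A.
Moments about A: C_y·6 − (23.38·2.1)·1.65 − 82.5 = 0 → C_y = 163.5117/6 = 27.2519 ≈ 27.25 kN.
ΣF_y = 0: A_y + 27.2519 − 23.38·2.1 = 0 → A_y = 21.85 kN.
ΣF_x = 0: no horizontal applied forces, so A_x = 0.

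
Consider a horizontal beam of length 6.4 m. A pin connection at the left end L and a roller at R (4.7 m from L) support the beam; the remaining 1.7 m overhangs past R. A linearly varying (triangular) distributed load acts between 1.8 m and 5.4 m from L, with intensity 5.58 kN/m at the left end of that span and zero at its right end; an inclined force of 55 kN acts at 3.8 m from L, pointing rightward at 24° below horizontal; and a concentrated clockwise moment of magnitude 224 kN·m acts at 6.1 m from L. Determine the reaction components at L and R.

Resultant of the triangular load: ½ × 5.58 × 3.6 = 10.044 kN, acting at 3 m from L (one-third of the span from the peak).
ΣM about L: R_y·4.7 − (½·5.58·3.6)·3 − 55·sin24°·3.8 − 224 = 0 → R_y = 339.14/4.7 = 72.1574 ≈ 72.16 kN.
ΣF_y = 0: L_y + 72.1574 − ½·5.58·3.6 − 55·sin24° = 0 → L_y = -39.74 kN.
ΣF_x = 0: L_x + 55·cos24° = 0 → L_x = -50.25 kN.

L_x = -50.25 kN, L_y = -39.74 kN, R_y = 72.16 kN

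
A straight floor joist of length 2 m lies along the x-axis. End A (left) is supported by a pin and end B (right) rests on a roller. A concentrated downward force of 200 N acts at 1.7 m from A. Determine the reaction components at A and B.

ΣM about A: B_y·2 − 200·1.7 = 0 → B_y = 340/2 = 170.0 N.
ΣF_y = 0: A_y + 170 − 200 = 0 → A_y = 30.00 N.
ΣF_x = 0: no horizontal applied forces, so A_x = 0.

A_x = 0, A_y = 30.00 N, B_y = 170.0 N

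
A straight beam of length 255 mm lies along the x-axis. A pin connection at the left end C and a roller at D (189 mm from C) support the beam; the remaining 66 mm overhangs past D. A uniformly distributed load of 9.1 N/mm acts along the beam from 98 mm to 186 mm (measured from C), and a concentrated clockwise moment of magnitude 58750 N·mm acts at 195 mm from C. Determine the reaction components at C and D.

C_x = 0, C_y = -111.7 N, D_y = 912.5 N

Resultant of the distributed load: 9.1 × 88 = 800.8 N at 142 mm from C.
ΣM about C: D_y·189 − (9.1·88)·142 − 58750 = 0 → D_y = 172463.6/189 = 912.506 ≈ 912.5 N.
ΣF_y = 0: C_y + 912.506 − 9.1·88 = 0 → C_y = -111.7 N.
ΣF_x = 0: no horizontal applied forces, so C_x = 0.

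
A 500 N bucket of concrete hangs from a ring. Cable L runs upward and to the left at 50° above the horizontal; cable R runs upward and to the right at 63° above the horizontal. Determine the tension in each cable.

ΣF_x = 0: −T_L·cos50° + T_R·cos63° = 0 → T_R = 1.41586·T_L.
ΣF_y = 0: T_L·sin50° + T_R·sin63° = 500.
Substitute: T_L·(0.766044 + 1.41586·0.891007) = 500 → T_L = 246.599 ≈ 246.6 N.
Then T_R = 1.41586 × 246.599 = 349.1 N.

T_L = 246.6 N, T_R = 349.1 N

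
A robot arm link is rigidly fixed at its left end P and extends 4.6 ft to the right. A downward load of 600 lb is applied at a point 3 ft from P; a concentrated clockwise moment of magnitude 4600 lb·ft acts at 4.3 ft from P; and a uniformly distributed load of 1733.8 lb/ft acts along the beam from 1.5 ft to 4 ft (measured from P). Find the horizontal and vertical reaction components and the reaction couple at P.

Resultant of the distributed load: 1733.8 × 2.5 = 4334.5 lb at 2.75 ft from P.
ΣF_x = 0: P_x = 0.
ΣF_y = 0: P_y − 600 − 1733.8·2.5 = 0 → P_y = 4934 lb.
ΣM about P: M_P − 600·3 − 4600 − (1733.8·2.5)·2.75 = 0 → M_P = 18320 lb·ft.

P_x = 0, P_y = 4934 lb, M_P = 18320 lb·ft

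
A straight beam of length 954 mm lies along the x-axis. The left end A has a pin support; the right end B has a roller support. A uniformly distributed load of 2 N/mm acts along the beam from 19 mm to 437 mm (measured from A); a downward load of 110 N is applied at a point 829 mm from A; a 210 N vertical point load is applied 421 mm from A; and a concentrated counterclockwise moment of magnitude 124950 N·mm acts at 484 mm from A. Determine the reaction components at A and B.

A_x = 0, A_y = 898.9 N, B_y = 257.1 N

Resultant of the distributed load: 2 × 418 = 836 N at 228 mm from A.
Moments about A: B_y·954 − (2·418)·228 − 110·829 − 210·421 + 124950 = 0 → B_y = 245258/954 = 257.084 ≈ 257.1 N.
ΣF_y = 0: A_y + 257.084 − 2·418 − 110 − 210 = 0 → A_y = 898.9 N.
ΣF_x = 0: no horizontal applied forces, so A_x = 0.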